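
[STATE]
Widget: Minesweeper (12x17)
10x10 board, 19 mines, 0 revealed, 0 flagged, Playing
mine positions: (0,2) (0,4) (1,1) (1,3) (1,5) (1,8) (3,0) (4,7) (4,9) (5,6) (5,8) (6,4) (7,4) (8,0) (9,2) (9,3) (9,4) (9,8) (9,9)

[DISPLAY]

■■■■■■■■■■  
■■■■■■■■■■  
■■■■■■■■■■  
■■■■■■■■■■  
■■■■■■■■■■  
■■■■■■■■■■  
■■■■■■■■■■  
■■■■■■■■■■  
■■■■■■■■■■  
■■■■■■■■■■  
            
            
            
            
            
            
            


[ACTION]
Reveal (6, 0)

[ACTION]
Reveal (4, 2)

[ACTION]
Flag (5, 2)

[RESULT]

■■■■■■■■■■  
■■■■■■■■■■  
■221211■■■  
■1    1■■■  
11   12■■■  
   112■■■■  
   2■■■■■■  
11 2■■■■■■  
■224■■■■■■  
■■■■■■■■■■  
            
            
            
            
            
            
            


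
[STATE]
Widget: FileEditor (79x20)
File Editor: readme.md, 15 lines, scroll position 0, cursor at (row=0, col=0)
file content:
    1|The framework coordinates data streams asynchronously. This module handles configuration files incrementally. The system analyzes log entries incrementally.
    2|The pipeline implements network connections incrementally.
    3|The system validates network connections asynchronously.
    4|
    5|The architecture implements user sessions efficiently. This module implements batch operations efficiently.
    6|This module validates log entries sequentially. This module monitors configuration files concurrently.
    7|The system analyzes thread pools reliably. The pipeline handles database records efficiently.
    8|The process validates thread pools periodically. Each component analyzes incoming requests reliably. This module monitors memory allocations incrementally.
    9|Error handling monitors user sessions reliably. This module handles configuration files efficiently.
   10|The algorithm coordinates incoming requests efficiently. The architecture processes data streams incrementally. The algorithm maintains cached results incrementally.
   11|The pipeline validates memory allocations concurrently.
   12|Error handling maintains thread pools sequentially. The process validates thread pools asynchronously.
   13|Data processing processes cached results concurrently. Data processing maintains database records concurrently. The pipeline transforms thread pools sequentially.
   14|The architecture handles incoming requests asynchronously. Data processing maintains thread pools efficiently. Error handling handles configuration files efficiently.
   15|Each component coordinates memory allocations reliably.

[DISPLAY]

█he framework coordinates data streams asynchronously. This module handles con▲
The pipeline implements network connections incrementally.                    █
The system validates network connections asynchronously.                      ░
                                                                              ░
The architecture implements user sessions efficiently. This module implements ░
This module validates log entries sequentially. This module monitors configura░
The system analyzes thread pools reliably. The pipeline handles database recor░
The process validates thread pools periodically. Each component analyzes incom░
Error handling monitors user sessions reliably. This module handles configurat░
The algorithm coordinates incoming requests efficiently. The architecture proc░
The pipeline validates memory allocations concurrently.                       ░
Error handling maintains thread pools sequentially. The process validates thre░
Data processing processes cached results concurrently. Data processing maintai░
The architecture handles incoming requests asynchronously. Data processing mai░
Each component coordinates memory allocations reliably.                       ░
                                                                              ░
                                                                              ░
                                                                              ░
                                                                              ░
                                                                              ▼


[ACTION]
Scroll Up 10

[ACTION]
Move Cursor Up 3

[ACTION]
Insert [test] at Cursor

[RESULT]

test█he framework coordinates data streams asynchronously. This module handles▲
The pipeline implements network connections incrementally.                    █
The system validates network connections asynchronously.                      ░
                                                                              ░
The architecture implements user sessions efficiently. This module implements ░
This module validates log entries sequentially. This module monitors configura░
The system analyzes thread pools reliably. The pipeline handles database recor░
The process validates thread pools periodically. Each component analyzes incom░
Error handling monitors user sessions reliably. This module handles configurat░
The algorithm coordinates incoming requests efficiently. The architecture proc░
The pipeline validates memory allocations concurrently.                       ░
Error handling maintains thread pools sequentially. The process validates thre░
Data processing processes cached results concurrently. Data processing maintai░
The architecture handles incoming requests asynchronously. Data processing mai░
Each component coordinates memory allocations reliably.                       ░
                                                                              ░
                                                                              ░
                                                                              ░
                                                                              ░
                                                                              ▼


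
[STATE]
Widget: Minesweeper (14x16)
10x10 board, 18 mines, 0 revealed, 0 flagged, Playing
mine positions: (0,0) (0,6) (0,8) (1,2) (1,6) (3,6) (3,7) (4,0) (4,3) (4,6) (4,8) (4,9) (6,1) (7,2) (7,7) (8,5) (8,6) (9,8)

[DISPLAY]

■■■■■■■■■■    
■■■■■■■■■■    
■■■■■■■■■■    
■■■■■■■■■■    
■■■■■■■■■■    
■■■■■■■■■■    
■■■■■■■■■■    
■■■■■■■■■■    
■■■■■■■■■■    
■■■■■■■■■■    
              
              
              
              
              
              


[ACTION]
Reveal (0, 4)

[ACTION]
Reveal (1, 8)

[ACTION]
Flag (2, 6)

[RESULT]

■■■1 2■■■■    
■■■1 2■■1■    
■■■1 2⚑■■■    
■■■112■■■■    
■■■■■■■■■■    
■■■■■■■■■■    
■■■■■■■■■■    
■■■■■■■■■■    
■■■■■■■■■■    
■■■■■■■■■■    
              
              
              
              
              
              


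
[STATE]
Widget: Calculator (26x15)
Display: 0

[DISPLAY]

                         0
┌───┬───┬───┬───┐         
│ 7 │ 8 │ 9 │ ÷ │         
├───┼───┼───┼───┤         
│ 4 │ 5 │ 6 │ × │         
├───┼───┼───┼───┤         
│ 1 │ 2 │ 3 │ - │         
├───┼───┼───┼───┤         
│ 0 │ . │ = │ + │         
├───┼───┼───┼───┤         
│ C │ MC│ MR│ M+│         
└───┴───┴───┴───┘         
                          
                          
                          


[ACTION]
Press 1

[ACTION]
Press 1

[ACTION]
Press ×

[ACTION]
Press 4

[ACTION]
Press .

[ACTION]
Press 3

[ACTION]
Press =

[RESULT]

                      47.3
┌───┬───┬───┬───┐         
│ 7 │ 8 │ 9 │ ÷ │         
├───┼───┼───┼───┤         
│ 4 │ 5 │ 6 │ × │         
├───┼───┼───┼───┤         
│ 1 │ 2 │ 3 │ - │         
├───┼───┼───┼───┤         
│ 0 │ . │ = │ + │         
├───┼───┼───┼───┤         
│ C │ MC│ MR│ M+│         
└───┴───┴───┴───┘         
                          
                          
                          


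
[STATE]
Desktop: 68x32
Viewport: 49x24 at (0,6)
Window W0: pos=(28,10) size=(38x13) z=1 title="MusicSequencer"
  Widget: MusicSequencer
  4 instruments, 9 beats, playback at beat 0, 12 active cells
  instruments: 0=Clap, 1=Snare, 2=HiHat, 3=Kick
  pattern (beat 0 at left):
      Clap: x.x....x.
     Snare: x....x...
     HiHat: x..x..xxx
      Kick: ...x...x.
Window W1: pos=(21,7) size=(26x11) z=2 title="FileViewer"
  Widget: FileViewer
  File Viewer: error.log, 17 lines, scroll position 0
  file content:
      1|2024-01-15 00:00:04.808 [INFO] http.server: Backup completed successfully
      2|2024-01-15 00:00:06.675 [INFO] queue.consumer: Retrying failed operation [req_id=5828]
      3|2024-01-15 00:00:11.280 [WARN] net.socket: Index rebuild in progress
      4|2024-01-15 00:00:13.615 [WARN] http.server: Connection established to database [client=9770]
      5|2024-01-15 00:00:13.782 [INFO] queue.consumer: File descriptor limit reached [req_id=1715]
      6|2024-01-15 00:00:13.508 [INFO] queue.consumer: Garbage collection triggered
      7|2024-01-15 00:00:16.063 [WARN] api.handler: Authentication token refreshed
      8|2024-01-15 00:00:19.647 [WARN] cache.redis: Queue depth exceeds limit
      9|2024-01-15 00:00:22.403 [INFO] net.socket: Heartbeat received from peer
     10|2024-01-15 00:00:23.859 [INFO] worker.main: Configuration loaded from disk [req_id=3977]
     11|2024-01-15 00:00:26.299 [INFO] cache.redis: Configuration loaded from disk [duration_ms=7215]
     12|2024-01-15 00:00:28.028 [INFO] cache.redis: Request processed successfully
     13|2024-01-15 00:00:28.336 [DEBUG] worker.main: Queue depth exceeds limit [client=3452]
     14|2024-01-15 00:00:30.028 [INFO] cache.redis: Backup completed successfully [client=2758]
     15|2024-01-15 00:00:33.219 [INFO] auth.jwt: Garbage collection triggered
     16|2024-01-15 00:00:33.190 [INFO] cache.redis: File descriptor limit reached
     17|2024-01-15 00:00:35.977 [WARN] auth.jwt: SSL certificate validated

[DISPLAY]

                                                 
                     ┏━━━━━━━━━━━━━━━━━━━━━━━━┓  
                     ┃ FileViewer             ┃  
                     ┠────────────────────────┨  
                     ┃2024-01-15 00:00:04.808▲┃━━
                     ┃2024-01-15 00:00:06.675█┃  
                     ┃2024-01-15 00:00:11.280░┃──
                     ┃2024-01-15 00:00:13.615░┃  
                     ┃2024-01-15 00:00:13.782░┃  
                     ┃2024-01-15 00:00:13.508░┃  
                     ┃2024-01-15 00:00:16.063▼┃  
                     ┗━━━━━━━━━━━━━━━━━━━━━━━━┛  
                            ┃                    
                            ┃                    
                            ┃                    
                            ┃                    
                            ┗━━━━━━━━━━━━━━━━━━━━
                                                 
                                                 
                                                 
                                                 
                                                 
                                                 
                                                 


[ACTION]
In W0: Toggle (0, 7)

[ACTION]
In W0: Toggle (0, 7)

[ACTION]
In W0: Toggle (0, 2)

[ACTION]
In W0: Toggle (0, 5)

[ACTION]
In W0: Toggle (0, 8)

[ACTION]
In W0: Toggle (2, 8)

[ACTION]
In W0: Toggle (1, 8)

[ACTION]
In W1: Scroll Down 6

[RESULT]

                                                 
                     ┏━━━━━━━━━━━━━━━━━━━━━━━━┓  
                     ┃ FileViewer             ┃  
                     ┠────────────────────────┨  
                     ┃2024-01-15 00:00:16.063▲┃━━
                     ┃2024-01-15 00:00:19.647░┃  
                     ┃2024-01-15 00:00:22.403░┃──
                     ┃2024-01-15 00:00:23.859░┃  
                     ┃2024-01-15 00:00:26.299█┃  
                     ┃2024-01-15 00:00:28.028░┃  
                     ┃2024-01-15 00:00:28.336▼┃  
                     ┗━━━━━━━━━━━━━━━━━━━━━━━━┛  
                            ┃                    
                            ┃                    
                            ┃                    
                            ┃                    
                            ┗━━━━━━━━━━━━━━━━━━━━
                                                 
                                                 
                                                 
                                                 
                                                 
                                                 
                                                 


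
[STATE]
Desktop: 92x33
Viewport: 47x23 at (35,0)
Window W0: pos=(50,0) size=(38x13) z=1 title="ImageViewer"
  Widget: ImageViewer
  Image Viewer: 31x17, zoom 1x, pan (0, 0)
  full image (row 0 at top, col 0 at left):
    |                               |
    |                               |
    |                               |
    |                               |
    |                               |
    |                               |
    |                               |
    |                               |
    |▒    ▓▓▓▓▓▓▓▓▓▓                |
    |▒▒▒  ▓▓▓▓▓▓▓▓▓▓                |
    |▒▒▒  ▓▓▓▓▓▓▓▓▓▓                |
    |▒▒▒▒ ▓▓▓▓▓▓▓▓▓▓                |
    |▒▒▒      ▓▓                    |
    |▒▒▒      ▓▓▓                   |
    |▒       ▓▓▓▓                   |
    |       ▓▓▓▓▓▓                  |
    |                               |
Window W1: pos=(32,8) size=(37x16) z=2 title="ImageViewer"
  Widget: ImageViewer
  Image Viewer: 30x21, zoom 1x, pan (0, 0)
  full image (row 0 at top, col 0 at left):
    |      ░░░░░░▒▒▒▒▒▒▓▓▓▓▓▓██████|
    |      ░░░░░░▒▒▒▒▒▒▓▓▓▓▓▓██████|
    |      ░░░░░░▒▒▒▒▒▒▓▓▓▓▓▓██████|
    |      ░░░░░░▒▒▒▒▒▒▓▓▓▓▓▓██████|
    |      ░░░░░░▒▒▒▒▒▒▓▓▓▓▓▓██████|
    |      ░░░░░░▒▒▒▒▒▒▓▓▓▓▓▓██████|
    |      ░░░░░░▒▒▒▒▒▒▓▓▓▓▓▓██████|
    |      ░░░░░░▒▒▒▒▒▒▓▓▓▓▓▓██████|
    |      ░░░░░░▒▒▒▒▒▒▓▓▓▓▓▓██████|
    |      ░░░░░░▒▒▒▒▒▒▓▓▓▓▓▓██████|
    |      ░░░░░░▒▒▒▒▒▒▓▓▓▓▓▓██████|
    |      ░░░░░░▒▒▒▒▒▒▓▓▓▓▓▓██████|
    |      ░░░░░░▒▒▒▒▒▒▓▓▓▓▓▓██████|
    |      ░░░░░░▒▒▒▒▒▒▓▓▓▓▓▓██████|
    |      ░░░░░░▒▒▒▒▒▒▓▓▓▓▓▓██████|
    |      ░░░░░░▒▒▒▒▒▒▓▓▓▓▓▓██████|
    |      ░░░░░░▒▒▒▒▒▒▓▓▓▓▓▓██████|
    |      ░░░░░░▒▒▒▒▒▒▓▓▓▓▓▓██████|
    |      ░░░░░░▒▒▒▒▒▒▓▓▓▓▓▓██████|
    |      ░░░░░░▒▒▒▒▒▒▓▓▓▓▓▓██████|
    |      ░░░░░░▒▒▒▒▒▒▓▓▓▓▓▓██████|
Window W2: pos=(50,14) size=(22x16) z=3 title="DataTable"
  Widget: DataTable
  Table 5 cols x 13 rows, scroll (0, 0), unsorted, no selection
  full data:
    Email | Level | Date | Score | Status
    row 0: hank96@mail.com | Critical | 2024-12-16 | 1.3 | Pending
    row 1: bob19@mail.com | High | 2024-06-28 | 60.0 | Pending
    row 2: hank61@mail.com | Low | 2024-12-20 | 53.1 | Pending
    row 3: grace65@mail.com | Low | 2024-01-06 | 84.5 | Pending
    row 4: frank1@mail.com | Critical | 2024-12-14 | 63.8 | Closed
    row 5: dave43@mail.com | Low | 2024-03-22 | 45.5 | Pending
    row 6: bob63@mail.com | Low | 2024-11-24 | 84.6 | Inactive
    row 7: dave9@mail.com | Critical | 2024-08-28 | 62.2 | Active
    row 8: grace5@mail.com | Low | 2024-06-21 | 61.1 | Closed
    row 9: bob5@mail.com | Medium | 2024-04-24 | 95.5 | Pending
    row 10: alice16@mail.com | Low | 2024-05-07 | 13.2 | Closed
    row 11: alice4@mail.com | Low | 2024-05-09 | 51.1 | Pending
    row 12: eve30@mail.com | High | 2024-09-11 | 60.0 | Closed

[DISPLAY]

               ┏━━━━━━━━━━━━━━━━━━━━━━━━━━━━━━━
               ┃ ImageViewer                   
               ┠───────────────────────────────
               ┃                               
               ┃                               
               ┃                               
               ┃                               
               ┃                               
━━━━━━━━━━━━━━━━━━━━━━━━━━━━━━━━━┓             
mageViewer                       ┃             
─────────────────────────────────┨             
    ░░░░░░▒▒▒▒▒▒▓▓▓▓▓▓██████     ┃             
    ░░░░░░▒▒▒▒▒▒▓▓▓▓▓▓██████     ┃━━━━━━━━━━━━━
    ░░░░░░▒▒▒▒▒▒▓▓▓▓▓▓██████     ┃             
    ░░░░░░▒▒▒▒▒┏━━━━━━━━━━━━━━━━━━━━┓          
    ░░░░░░▒▒▒▒▒┃ DataTable          ┃          
    ░░░░░░▒▒▒▒▒┠────────────────────┨          
    ░░░░░░▒▒▒▒▒┃Email           │Lev┃          
    ░░░░░░▒▒▒▒▒┃────────────────┼───┃          
    ░░░░░░▒▒▒▒▒┃hank96@mail.com │Cri┃          
    ░░░░░░▒▒▒▒▒┃bob19@mail.com  │Hig┃          
    ░░░░░░▒▒▒▒▒┃hank61@mail.com │Low┃          
    ░░░░░░▒▒▒▒▒┃grace65@mail.com│Low┃          


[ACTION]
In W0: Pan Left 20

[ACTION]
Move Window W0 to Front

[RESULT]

               ┏━━━━━━━━━━━━━━━━━━━━━━━━━━━━━━━
               ┃ ImageViewer                   
               ┠───────────────────────────────
               ┃                               
               ┃                               
               ┃                               
               ┃                               
               ┃                               
━━━━━━━━━━━━━━━┃                               
mageViewer     ┃                               
───────────────┃                               
    ░░░░░░▒▒▒▒▒┃▒    ▓▓▓▓▓▓▓▓▓▓                
    ░░░░░░▒▒▒▒▒┗━━━━━━━━━━━━━━━━━━━━━━━━━━━━━━━
    ░░░░░░▒▒▒▒▒▒▓▓▓▓▓▓██████     ┃             
    ░░░░░░▒▒▒▒▒┏━━━━━━━━━━━━━━━━━━━━┓          
    ░░░░░░▒▒▒▒▒┃ DataTable          ┃          
    ░░░░░░▒▒▒▒▒┠────────────────────┨          
    ░░░░░░▒▒▒▒▒┃Email           │Lev┃          
    ░░░░░░▒▒▒▒▒┃────────────────┼───┃          
    ░░░░░░▒▒▒▒▒┃hank96@mail.com │Cri┃          
    ░░░░░░▒▒▒▒▒┃bob19@mail.com  │Hig┃          
    ░░░░░░▒▒▒▒▒┃hank61@mail.com │Low┃          
    ░░░░░░▒▒▒▒▒┃grace65@mail.com│Low┃          


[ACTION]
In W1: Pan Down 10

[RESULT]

               ┏━━━━━━━━━━━━━━━━━━━━━━━━━━━━━━━
               ┃ ImageViewer                   
               ┠───────────────────────────────
               ┃                               
               ┃                               
               ┃                               
               ┃                               
               ┃                               
━━━━━━━━━━━━━━━┃                               
mageViewer     ┃                               
───────────────┃                               
    ░░░░░░▒▒▒▒▒┃▒    ▓▓▓▓▓▓▓▓▓▓                
    ░░░░░░▒▒▒▒▒┗━━━━━━━━━━━━━━━━━━━━━━━━━━━━━━━
    ░░░░░░▒▒▒▒▒▒▓▓▓▓▓▓██████     ┃             
    ░░░░░░▒▒▒▒▒┏━━━━━━━━━━━━━━━━━━━━┓          
    ░░░░░░▒▒▒▒▒┃ DataTable          ┃          
    ░░░░░░▒▒▒▒▒┠────────────────────┨          
    ░░░░░░▒▒▒▒▒┃Email           │Lev┃          
    ░░░░░░▒▒▒▒▒┃────────────────┼───┃          
    ░░░░░░▒▒▒▒▒┃hank96@mail.com │Cri┃          
    ░░░░░░▒▒▒▒▒┃bob19@mail.com  │Hig┃          
    ░░░░░░▒▒▒▒▒┃hank61@mail.com │Low┃          
               ┃grace65@mail.com│Low┃          


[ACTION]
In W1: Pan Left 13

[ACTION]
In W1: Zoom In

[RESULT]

               ┏━━━━━━━━━━━━━━━━━━━━━━━━━━━━━━━
               ┃ ImageViewer                   
               ┠───────────────────────────────
               ┃                               
               ┃                               
               ┃                               
               ┃                               
               ┃                               
━━━━━━━━━━━━━━━┃                               
mageViewer     ┃                               
───────────────┃                               
          ░░░░░┃▒    ▓▓▓▓▓▓▓▓▓▓                
          ░░░░░┗━━━━━━━━━━━━━━━━━━━━━━━━━━━━━━━
          ░░░░░░░░░░░░▒▒▒▒▒▒▒▒▒▒▒┃             
          ░░░░░┏━━━━━━━━━━━━━━━━━━━━┓          
          ░░░░░┃ DataTable          ┃          
          ░░░░░┠────────────────────┨          
          ░░░░░┃Email           │Lev┃          
          ░░░░░┃────────────────┼───┃          
          ░░░░░┃hank96@mail.com │Cri┃          
          ░░░░░┃bob19@mail.com  │Hig┃          
          ░░░░░┃hank61@mail.com │Low┃          
          ░░░░░┃grace65@mail.com│Low┃          


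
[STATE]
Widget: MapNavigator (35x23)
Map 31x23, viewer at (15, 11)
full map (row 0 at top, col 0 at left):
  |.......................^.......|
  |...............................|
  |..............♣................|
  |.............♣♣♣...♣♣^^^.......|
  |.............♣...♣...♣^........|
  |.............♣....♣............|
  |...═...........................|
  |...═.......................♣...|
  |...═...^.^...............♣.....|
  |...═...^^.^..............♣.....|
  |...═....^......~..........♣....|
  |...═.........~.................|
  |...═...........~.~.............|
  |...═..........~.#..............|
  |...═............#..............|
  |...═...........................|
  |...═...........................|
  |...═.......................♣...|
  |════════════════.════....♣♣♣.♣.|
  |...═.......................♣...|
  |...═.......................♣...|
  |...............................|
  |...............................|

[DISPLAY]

  .......................^.......  
  ...............................  
  ..............♣................  
  .............♣♣♣...♣♣^^^.......  
  .............♣...♣...♣^........  
  .............♣....♣............  
  ...═...........................  
  ...═.......................♣...  
  ...═...^.^...............♣.....  
  ...═...^^.^..............♣.....  
  ...═....^......~..........♣....  
  ...═.........~.@...............  
  ...═...........~.~.............  
  ...═..........~.#..............  
  ...═............#..............  
  ...═...........................  
  ...═...........................  
  ...═.......................♣...  
  ════════════════.════....♣♣♣.♣.  
  ...═.......................♣...  
  ...═.......................♣...  
  ...............................  
  ...............................  


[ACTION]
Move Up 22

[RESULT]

                                   
                                   
                                   
                                   
                                   
                                   
                                   
                                   
                                   
                                   
                                   
  ...............@.......^.......  
  ...............................  
  ..............♣................  
  .............♣♣♣...♣♣^^^.......  
  .............♣...♣...♣^........  
  .............♣....♣............  
  ...═...........................  
  ...═.......................♣...  
  ...═...^.^...............♣.....  
  ...═...^^.^..............♣.....  
  ...═....^......~..........♣....  
  ...═.........~.................  


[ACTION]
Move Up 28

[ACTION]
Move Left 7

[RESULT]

                                   
                                   
                                   
                                   
                                   
                                   
                                   
                                   
                                   
                                   
                                   
         ........@..............^..
         ..........................
         ..............♣...........
         .............♣♣♣...♣♣^^^..
         .............♣...♣...♣^...
         .............♣....♣.......
         ...═......................
         ...═......................
         ...═...^.^...............♣
         ...═...^^.^..............♣
         ...═....^......~..........
         ...═.........~............


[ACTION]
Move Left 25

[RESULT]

                                   
                                   
                                   
                                   
                                   
                                   
                                   
                                   
                                   
                                   
                                   
                 @.................
                 ..................
                 ..............♣...
                 .............♣♣♣..
                 .............♣...♣
                 .............♣....
                 ...═..............
                 ...═..............
                 ...═...^.^........
                 ...═...^^.^.......
                 ...═....^......~..
                 ...═.........~....


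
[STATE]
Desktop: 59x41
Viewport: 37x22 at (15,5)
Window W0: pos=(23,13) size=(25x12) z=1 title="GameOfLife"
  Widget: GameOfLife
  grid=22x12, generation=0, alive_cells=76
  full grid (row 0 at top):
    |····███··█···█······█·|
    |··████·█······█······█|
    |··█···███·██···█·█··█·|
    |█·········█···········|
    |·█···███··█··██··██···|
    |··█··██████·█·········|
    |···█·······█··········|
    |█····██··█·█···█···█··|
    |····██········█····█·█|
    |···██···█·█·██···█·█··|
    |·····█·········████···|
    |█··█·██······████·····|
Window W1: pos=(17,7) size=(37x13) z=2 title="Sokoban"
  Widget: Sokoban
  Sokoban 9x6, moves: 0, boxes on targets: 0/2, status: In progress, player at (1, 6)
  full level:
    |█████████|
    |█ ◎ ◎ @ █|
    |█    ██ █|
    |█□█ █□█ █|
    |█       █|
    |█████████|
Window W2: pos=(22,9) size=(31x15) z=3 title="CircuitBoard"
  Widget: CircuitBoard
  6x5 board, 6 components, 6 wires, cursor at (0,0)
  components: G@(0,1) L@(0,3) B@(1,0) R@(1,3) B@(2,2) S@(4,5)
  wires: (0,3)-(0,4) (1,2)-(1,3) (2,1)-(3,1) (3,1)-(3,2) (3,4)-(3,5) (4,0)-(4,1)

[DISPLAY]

                                     
                                     
  ┏━━━━━━━━━━━━━━━━━━━━━━━━━━━━━━━━━━
  ┃ Sokoban                          
  ┠────┏━━━━━━━━━━━━━━━━━━━━━━━━━━━━━
  ┃████┃ CircuitBoard                
  ┃█ ◎ ┠─────────────────────────────
  ┃█   ┃   0 1 2 3 4 5               
  ┃█□█ ┃0  [.]  G       L ─ ·        
  ┃█   ┃                             
  ┃████┃1   B       · ─ R            
  ┃Move┃                             
  ┃    ┃2       ·   B                
  ┃    ┃        │                    
  ┗━━━━┃3       · ─ ·       · ─ ·    
       ┃                             
       ┃4   · ─ ·               S    
       ┃Cursor: (0,0)                
       ┗━━━━━━━━━━━━━━━━━━━━━━━━━━━━━
        ┗━━━━━━━━━━━━━━━━━━━━━━━┛    
                                     
                                     


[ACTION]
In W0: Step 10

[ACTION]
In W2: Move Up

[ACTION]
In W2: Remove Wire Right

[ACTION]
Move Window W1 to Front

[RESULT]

                                     
                                     
  ┏━━━━━━━━━━━━━━━━━━━━━━━━━━━━━━━━━━
  ┃ Sokoban                          
  ┠──────────────────────────────────
  ┃█████████                         
  ┃█ ◎ ◎ @ █                         
  ┃█    ██ █                         
  ┃█□█ █□█ █                         
  ┃█       █                         
  ┃█████████                         
  ┃Moves: 0  0/2                     
  ┃                                  
  ┃                                  
  ┗━━━━━━━━━━━━━━━━━━━━━━━━━━━━━━━━━━
       ┃                             
       ┃4   · ─ ·               S    
       ┃Cursor: (0,0)                
       ┗━━━━━━━━━━━━━━━━━━━━━━━━━━━━━
        ┗━━━━━━━━━━━━━━━━━━━━━━━┛    
                                     
                                     


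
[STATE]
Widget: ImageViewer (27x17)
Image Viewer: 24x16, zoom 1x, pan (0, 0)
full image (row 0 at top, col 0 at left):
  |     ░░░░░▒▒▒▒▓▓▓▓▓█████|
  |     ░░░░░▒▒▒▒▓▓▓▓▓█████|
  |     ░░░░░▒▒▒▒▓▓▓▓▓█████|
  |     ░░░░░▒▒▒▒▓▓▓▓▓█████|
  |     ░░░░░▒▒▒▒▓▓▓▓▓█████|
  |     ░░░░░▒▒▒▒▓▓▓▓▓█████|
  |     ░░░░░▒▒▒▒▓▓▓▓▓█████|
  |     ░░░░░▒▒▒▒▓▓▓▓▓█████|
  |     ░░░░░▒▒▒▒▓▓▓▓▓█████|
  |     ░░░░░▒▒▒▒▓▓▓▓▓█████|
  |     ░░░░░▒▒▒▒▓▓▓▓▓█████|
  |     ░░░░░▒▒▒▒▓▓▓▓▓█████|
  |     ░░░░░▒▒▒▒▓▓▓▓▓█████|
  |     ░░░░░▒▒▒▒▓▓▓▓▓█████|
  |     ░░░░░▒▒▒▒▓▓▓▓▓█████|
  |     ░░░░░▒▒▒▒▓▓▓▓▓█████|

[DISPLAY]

     ░░░░░▒▒▒▒▓▓▓▓▓█████   
     ░░░░░▒▒▒▒▓▓▓▓▓█████   
     ░░░░░▒▒▒▒▓▓▓▓▓█████   
     ░░░░░▒▒▒▒▓▓▓▓▓█████   
     ░░░░░▒▒▒▒▓▓▓▓▓█████   
     ░░░░░▒▒▒▒▓▓▓▓▓█████   
     ░░░░░▒▒▒▒▓▓▓▓▓█████   
     ░░░░░▒▒▒▒▓▓▓▓▓█████   
     ░░░░░▒▒▒▒▓▓▓▓▓█████   
     ░░░░░▒▒▒▒▓▓▓▓▓█████   
     ░░░░░▒▒▒▒▓▓▓▓▓█████   
     ░░░░░▒▒▒▒▓▓▓▓▓█████   
     ░░░░░▒▒▒▒▓▓▓▓▓█████   
     ░░░░░▒▒▒▒▓▓▓▓▓█████   
     ░░░░░▒▒▒▒▓▓▓▓▓█████   
     ░░░░░▒▒▒▒▓▓▓▓▓█████   
                           


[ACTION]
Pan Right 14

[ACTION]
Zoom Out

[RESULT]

▓▓▓▓▓█████                 
▓▓▓▓▓█████                 
▓▓▓▓▓█████                 
▓▓▓▓▓█████                 
▓▓▓▓▓█████                 
▓▓▓▓▓█████                 
▓▓▓▓▓█████                 
▓▓▓▓▓█████                 
▓▓▓▓▓█████                 
▓▓▓▓▓█████                 
▓▓▓▓▓█████                 
▓▓▓▓▓█████                 
▓▓▓▓▓█████                 
▓▓▓▓▓█████                 
▓▓▓▓▓█████                 
▓▓▓▓▓█████                 
                           


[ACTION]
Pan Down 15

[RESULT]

▓▓▓▓▓█████                 
                           
                           
                           
                           
                           
                           
                           
                           
                           
                           
                           
                           
                           
                           
                           
                           


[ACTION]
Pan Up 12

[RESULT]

▓▓▓▓▓█████                 
▓▓▓▓▓█████                 
▓▓▓▓▓█████                 
▓▓▓▓▓█████                 
▓▓▓▓▓█████                 
▓▓▓▓▓█████                 
▓▓▓▓▓█████                 
▓▓▓▓▓█████                 
▓▓▓▓▓█████                 
▓▓▓▓▓█████                 
▓▓▓▓▓█████                 
▓▓▓▓▓█████                 
▓▓▓▓▓█████                 
                           
                           
                           
                           


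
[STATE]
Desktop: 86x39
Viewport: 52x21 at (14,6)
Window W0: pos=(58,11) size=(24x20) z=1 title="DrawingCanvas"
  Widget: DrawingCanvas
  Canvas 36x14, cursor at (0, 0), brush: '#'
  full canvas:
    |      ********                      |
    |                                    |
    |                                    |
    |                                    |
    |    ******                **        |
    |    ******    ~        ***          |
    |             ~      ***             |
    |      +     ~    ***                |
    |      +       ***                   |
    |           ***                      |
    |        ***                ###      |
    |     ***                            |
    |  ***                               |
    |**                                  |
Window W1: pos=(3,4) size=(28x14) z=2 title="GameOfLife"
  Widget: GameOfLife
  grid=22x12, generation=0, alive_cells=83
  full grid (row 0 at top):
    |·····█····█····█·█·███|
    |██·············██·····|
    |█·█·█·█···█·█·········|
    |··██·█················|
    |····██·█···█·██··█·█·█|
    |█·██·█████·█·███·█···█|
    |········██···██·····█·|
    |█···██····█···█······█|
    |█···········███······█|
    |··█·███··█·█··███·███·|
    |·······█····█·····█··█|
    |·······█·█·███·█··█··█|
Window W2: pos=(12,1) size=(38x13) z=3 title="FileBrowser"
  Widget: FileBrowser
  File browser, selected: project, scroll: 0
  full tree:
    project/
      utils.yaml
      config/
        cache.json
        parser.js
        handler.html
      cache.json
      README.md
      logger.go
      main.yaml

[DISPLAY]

   [+] config/                     ┃                
   cache.json                      ┃                
   README.md                       ┃                
   logger.go                       ┃                
   main.yaml                       ┃                
                                   ┃        ┏━━━━━━━
                                   ┃        ┃ Drawin
━━━━━━━━━━━━━━━━━━━━━━━━━━━━━━━━━━━┛        ┠───────
█···█······█    ┃                           ┃+     *
··███······█    ┃                           ┃       
·█··███·███·    ┃                           ┃       
━━━━━━━━━━━━━━━━┛                           ┃       
                                            ┃    ***
                                            ┃    ***
                                            ┃       
                                            ┃      +
                                            ┃      +
                                            ┃       
                                            ┃       
                                            ┃     **
                                            ┃  ***  


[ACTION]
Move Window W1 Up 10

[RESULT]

   [+] config/                     ┃                
   cache.json                      ┃                
   README.md                       ┃                
   logger.go                       ┃                
   main.yaml                       ┃                
                                   ┃        ┏━━━━━━━
                                   ┃        ┃ Drawin
━━━━━━━━━━━━━━━━━━━━━━━━━━━━━━━━━━━┛        ┠───────
                                            ┃+     *
                                            ┃       
                                            ┃       
                                            ┃       
                                            ┃    ***
                                            ┃    ***
                                            ┃       
                                            ┃      +
                                            ┃      +
                                            ┃       
                                            ┃       
                                            ┃     **
                                            ┃  ***  


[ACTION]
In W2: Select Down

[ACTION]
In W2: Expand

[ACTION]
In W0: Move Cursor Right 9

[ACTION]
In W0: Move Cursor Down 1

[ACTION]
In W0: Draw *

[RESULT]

   [+] config/                     ┃                
   cache.json                      ┃                
   README.md                       ┃                
   logger.go                       ┃                
   main.yaml                       ┃                
                                   ┃        ┏━━━━━━━
                                   ┃        ┃ Drawin
━━━━━━━━━━━━━━━━━━━━━━━━━━━━━━━━━━━┛        ┠───────
                                            ┃      *
                                            ┃       
                                            ┃       
                                            ┃       
                                            ┃    ***
                                            ┃    ***
                                            ┃       
                                            ┃      +
                                            ┃      +
                                            ┃       
                                            ┃       
                                            ┃     **
                                            ┃  ***  
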